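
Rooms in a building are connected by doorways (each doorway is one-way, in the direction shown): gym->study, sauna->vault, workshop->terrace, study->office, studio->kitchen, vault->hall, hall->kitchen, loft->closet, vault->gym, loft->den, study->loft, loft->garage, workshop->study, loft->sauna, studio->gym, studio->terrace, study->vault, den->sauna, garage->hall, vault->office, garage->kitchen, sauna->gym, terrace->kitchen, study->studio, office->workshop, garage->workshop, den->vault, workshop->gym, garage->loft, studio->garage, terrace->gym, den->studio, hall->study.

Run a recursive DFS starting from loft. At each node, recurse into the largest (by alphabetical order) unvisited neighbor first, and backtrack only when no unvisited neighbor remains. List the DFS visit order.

loft, sauna, vault, office, workshop, terrace, kitchen, gym, study, studio, garage, hall, den, closet

Visit loft
loft → sauna
sauna → vault
vault → office
office → workshop
workshop → terrace
terrace → kitchen
terrace → gym
gym → study
study → studio
studio → garage
garage → hall
loft → den
loft → closet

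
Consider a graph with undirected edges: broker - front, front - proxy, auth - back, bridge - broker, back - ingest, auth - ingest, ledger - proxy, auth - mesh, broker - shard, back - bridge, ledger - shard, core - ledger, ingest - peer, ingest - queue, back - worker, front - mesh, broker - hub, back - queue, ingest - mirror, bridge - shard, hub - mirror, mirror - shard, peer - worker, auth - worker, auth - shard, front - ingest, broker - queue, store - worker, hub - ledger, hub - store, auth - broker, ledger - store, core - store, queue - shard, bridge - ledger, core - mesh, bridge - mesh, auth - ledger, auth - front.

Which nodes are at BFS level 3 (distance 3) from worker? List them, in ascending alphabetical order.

mirror, proxy

Level 0: worker
Level 1: auth, back, peer, store
Level 2: bridge, broker, core, front, hub, ingest, ledger, mesh, queue, shard
Level 3: mirror, proxy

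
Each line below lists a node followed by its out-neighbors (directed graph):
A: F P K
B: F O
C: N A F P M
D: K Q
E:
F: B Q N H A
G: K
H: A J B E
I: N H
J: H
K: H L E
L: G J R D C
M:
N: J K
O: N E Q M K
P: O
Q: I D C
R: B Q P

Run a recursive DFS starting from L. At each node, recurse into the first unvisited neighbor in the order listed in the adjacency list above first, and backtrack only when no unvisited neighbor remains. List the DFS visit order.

Visit L
L → G
G → K
K → H
H → A
A → F
F → B
B → O
O → N
N → J
O → E
O → Q
Q → I
Q → D
Q → C
C → P
C → M
L → R

L, G, K, H, A, F, B, O, N, J, E, Q, I, D, C, P, M, R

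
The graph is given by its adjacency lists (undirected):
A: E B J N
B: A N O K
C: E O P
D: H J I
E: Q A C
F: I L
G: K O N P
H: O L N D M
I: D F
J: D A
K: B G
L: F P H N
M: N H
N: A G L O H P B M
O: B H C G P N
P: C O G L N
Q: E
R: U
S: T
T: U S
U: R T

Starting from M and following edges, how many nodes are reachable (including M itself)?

17

BFS from M visits: M, N, H, P, O, L, G, B, A, D, C, F, K, J, E, I, Q
Reachable nodes: 17 of 21 total.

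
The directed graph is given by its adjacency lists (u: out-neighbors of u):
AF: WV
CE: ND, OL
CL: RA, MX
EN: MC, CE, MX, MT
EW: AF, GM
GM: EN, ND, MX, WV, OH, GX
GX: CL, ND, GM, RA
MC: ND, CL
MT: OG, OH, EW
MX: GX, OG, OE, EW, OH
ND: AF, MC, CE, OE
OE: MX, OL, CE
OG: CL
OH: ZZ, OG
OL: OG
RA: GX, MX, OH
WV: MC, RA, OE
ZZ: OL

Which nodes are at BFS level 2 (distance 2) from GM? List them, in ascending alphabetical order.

AF, CE, CL, EW, MC, MT, OE, OG, RA, ZZ

Level 0: GM
Level 1: EN, GX, MX, ND, OH, WV
Level 2: AF, CE, CL, EW, MC, MT, OE, OG, RA, ZZ
Level 3: OL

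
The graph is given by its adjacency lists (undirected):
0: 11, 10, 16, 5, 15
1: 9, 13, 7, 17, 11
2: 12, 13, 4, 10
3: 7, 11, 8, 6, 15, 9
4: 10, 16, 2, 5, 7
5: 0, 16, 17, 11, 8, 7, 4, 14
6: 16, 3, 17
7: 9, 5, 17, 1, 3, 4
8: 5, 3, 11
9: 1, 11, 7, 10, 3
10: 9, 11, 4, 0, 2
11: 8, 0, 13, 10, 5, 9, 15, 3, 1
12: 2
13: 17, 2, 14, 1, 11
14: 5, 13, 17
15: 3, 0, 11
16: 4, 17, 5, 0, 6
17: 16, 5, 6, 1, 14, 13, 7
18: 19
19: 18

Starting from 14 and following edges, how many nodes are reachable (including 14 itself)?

BFS from 14 visits: 14, 17, 13, 5, 16, 7, 6, 1, 11, 2, 8, 4, 0, 9, 3, 15, 10, 12
Reachable nodes: 18 of 20 total.

18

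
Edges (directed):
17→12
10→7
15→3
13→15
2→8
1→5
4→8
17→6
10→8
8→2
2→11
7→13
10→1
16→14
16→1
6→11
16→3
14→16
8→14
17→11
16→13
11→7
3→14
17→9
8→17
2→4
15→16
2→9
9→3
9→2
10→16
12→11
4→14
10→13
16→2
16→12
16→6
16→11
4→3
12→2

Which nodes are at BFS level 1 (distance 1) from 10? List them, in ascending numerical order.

Level 0: 10
Level 1: 1, 7, 8, 13, 16
Level 2: 2, 3, 5, 6, 11, 12, 14, 15, 17
Level 3: 4, 9

1, 7, 8, 13, 16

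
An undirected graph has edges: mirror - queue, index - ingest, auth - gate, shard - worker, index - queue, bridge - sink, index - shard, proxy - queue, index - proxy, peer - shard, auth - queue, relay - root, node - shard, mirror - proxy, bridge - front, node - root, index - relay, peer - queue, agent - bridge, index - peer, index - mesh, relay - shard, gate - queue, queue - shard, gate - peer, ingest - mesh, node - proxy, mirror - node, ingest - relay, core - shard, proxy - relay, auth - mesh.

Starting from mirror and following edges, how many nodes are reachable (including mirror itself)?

15

BFS from mirror visits: mirror, node, proxy, queue, root, shard, index, relay, auth, gate, peer, core, worker, ingest, mesh
Reachable nodes: 15 of 19 total.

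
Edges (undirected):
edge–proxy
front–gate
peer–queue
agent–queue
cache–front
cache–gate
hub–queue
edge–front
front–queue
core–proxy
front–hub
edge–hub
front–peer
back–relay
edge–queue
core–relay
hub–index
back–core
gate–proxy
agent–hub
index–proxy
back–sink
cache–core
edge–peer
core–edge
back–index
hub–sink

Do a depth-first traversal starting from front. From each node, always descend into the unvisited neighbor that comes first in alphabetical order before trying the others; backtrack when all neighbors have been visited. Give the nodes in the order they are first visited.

front cache core back index hub agent queue edge peer proxy gate sink relay

Visit front
front → cache
cache → core
core → back
back → index
index → hub
hub → agent
agent → queue
queue → edge
edge → peer
edge → proxy
proxy → gate
hub → sink
back → relay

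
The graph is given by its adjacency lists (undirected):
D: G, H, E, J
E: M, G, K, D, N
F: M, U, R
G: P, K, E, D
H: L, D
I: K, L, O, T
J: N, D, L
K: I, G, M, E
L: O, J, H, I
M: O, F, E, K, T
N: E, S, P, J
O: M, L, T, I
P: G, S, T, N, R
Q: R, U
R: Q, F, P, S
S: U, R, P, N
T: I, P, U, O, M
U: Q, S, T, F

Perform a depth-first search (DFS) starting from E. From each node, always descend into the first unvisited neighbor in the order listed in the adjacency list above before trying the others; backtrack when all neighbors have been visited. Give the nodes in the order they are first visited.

E M O L J N S U Q R F P G K I T D H

Visit E
E → M
M → O
O → L
L → J
J → N
N → S
S → U
U → Q
Q → R
R → F
R → P
P → G
G → K
K → I
I → T
G → D
D → H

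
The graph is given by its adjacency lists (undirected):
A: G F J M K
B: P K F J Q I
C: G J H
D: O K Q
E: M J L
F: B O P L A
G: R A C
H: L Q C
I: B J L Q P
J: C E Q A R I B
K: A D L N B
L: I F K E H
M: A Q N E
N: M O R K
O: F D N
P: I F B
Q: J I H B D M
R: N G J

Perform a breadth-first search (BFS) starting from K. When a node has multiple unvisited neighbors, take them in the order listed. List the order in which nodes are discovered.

K, A, D, L, N, B, G, F, J, M, O, Q, I, E, H, R, P, C

Visit K; enqueue A, D, L, N, B → queue [A, D, L, N, B]
Visit A; enqueue G, F, J, M → queue [D, L, N, B, G, F, J, M]
Visit D; enqueue O, Q → queue [L, N, B, G, F, J, M, O, Q]
Visit L; enqueue I, E, H → queue [N, B, G, F, J, M, O, Q, I, E, H]
Visit N; enqueue R → queue [B, G, F, J, M, O, Q, I, E, H, R]
Visit B; enqueue P → queue [G, F, J, M, O, Q, I, E, H, R, P]
Visit G; enqueue C → queue [F, J, M, O, Q, I, E, H, R, P, C]
Visit F → queue [J, M, O, Q, I, E, H, R, P, C]
Visit J → queue [M, O, Q, I, E, H, R, P, C]
Visit M → queue [O, Q, I, E, H, R, P, C]
Visit O → queue [Q, I, E, H, R, P, C]
Visit Q → queue [I, E, H, R, P, C]
Visit I → queue [E, H, R, P, C]
Visit E → queue [H, R, P, C]
Visit H → queue [R, P, C]
Visit R → queue [P, C]
Visit P → queue [C]
Visit C → queue []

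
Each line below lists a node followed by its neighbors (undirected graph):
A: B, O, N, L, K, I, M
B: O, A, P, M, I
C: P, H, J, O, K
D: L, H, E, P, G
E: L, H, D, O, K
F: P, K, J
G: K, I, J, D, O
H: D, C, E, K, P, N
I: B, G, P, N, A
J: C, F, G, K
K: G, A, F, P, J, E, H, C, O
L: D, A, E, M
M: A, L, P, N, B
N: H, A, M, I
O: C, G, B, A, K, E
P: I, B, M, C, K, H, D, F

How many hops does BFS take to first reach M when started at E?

2

Level 0: E
Level 1: D, H, K, L, O
Level 2: A, B, C, F, G, J, M, N, P
Level 3: I
M first appears at level 2.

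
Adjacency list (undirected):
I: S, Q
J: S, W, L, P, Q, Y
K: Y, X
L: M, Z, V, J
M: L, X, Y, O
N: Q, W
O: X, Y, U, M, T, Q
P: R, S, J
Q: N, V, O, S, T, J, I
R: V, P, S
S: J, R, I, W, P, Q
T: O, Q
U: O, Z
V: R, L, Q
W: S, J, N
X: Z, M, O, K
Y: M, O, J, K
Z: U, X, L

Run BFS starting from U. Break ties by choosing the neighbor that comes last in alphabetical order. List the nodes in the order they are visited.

U, Z, O, X, L, Y, T, Q, M, K, V, J, S, N, I, R, W, P

Visit U; enqueue Z, O → queue [Z, O]
Visit Z; enqueue X, L → queue [O, X, L]
Visit O; enqueue Y, T, Q, M → queue [X, L, Y, T, Q, M]
Visit X; enqueue K → queue [L, Y, T, Q, M, K]
Visit L; enqueue V, J → queue [Y, T, Q, M, K, V, J]
Visit Y → queue [T, Q, M, K, V, J]
Visit T → queue [Q, M, K, V, J]
Visit Q; enqueue S, N, I → queue [M, K, V, J, S, N, I]
Visit M → queue [K, V, J, S, N, I]
Visit K → queue [V, J, S, N, I]
Visit V; enqueue R → queue [J, S, N, I, R]
Visit J; enqueue W, P → queue [S, N, I, R, W, P]
Visit S → queue [N, I, R, W, P]
Visit N → queue [I, R, W, P]
Visit I → queue [R, W, P]
Visit R → queue [W, P]
Visit W → queue [P]
Visit P → queue []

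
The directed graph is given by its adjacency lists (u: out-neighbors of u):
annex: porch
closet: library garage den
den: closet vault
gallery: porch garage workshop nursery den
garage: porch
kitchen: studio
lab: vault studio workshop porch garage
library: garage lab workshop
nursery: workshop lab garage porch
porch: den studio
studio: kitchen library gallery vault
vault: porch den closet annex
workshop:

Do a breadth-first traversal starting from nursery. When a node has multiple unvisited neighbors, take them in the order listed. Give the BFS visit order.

nursery, workshop, lab, garage, porch, vault, studio, den, closet, annex, kitchen, library, gallery

Visit nursery; enqueue workshop, lab, garage, porch → queue [workshop, lab, garage, porch]
Visit workshop → queue [lab, garage, porch]
Visit lab; enqueue vault, studio → queue [garage, porch, vault, studio]
Visit garage → queue [porch, vault, studio]
Visit porch; enqueue den → queue [vault, studio, den]
Visit vault; enqueue closet, annex → queue [studio, den, closet, annex]
Visit studio; enqueue kitchen, library, gallery → queue [den, closet, annex, kitchen, library, gallery]
Visit den → queue [closet, annex, kitchen, library, gallery]
Visit closet → queue [annex, kitchen, library, gallery]
Visit annex → queue [kitchen, library, gallery]
Visit kitchen → queue [library, gallery]
Visit library → queue [gallery]
Visit gallery → queue []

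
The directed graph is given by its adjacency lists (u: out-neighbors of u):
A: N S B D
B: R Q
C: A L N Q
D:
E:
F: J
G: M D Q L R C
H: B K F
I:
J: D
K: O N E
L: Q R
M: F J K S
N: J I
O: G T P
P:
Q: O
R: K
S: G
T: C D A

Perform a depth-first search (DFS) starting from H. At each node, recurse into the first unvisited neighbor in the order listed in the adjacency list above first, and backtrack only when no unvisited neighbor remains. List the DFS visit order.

H -> B -> R -> K -> O -> G -> M -> F -> J -> D -> S -> Q -> L -> C -> A -> N -> I -> T -> P -> E

Visit H
H → B
B → R
R → K
K → O
O → G
G → M
M → F
F → J
J → D
M → S
G → Q
G → L
G → C
C → A
A → N
N → I
O → T
O → P
K → E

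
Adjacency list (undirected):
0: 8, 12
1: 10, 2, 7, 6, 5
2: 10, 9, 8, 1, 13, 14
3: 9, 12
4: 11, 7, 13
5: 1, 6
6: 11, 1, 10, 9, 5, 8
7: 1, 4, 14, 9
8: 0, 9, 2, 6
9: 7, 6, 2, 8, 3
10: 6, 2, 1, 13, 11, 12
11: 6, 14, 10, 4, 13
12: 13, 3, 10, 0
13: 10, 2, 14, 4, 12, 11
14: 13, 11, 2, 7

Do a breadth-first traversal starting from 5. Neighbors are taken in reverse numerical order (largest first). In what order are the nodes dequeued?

5 -> 6 -> 1 -> 11 -> 10 -> 9 -> 8 -> 7 -> 2 -> 14 -> 13 -> 4 -> 12 -> 3 -> 0

Visit 5; enqueue 6, 1 → queue [6, 1]
Visit 6; enqueue 11, 10, 9, 8 → queue [1, 11, 10, 9, 8]
Visit 1; enqueue 7, 2 → queue [11, 10, 9, 8, 7, 2]
Visit 11; enqueue 14, 13, 4 → queue [10, 9, 8, 7, 2, 14, 13, 4]
Visit 10; enqueue 12 → queue [9, 8, 7, 2, 14, 13, 4, 12]
Visit 9; enqueue 3 → queue [8, 7, 2, 14, 13, 4, 12, 3]
Visit 8; enqueue 0 → queue [7, 2, 14, 13, 4, 12, 3, 0]
Visit 7 → queue [2, 14, 13, 4, 12, 3, 0]
Visit 2 → queue [14, 13, 4, 12, 3, 0]
Visit 14 → queue [13, 4, 12, 3, 0]
Visit 13 → queue [4, 12, 3, 0]
Visit 4 → queue [12, 3, 0]
Visit 12 → queue [3, 0]
Visit 3 → queue [0]
Visit 0 → queue []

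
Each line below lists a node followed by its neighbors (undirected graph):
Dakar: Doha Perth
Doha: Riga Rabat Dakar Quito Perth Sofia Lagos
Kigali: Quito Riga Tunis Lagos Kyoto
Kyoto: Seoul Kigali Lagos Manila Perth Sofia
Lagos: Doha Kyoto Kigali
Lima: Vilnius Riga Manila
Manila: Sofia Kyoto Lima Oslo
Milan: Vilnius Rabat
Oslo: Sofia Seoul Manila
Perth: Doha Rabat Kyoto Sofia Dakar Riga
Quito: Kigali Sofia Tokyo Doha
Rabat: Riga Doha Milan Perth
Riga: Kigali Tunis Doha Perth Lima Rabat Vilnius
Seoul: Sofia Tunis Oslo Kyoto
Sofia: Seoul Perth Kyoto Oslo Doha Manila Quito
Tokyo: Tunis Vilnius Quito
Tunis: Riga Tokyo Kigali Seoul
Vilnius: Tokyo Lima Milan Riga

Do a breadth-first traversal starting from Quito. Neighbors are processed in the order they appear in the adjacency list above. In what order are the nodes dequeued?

Visit Quito; enqueue Kigali, Sofia, Tokyo, Doha → queue [Kigali, Sofia, Tokyo, Doha]
Visit Kigali; enqueue Riga, Tunis, Lagos, Kyoto → queue [Sofia, Tokyo, Doha, Riga, Tunis, Lagos, Kyoto]
Visit Sofia; enqueue Seoul, Perth, Oslo, Manila → queue [Tokyo, Doha, Riga, Tunis, Lagos, Kyoto, Seoul, Perth, Oslo, Manila]
Visit Tokyo; enqueue Vilnius → queue [Doha, Riga, Tunis, Lagos, Kyoto, Seoul, Perth, Oslo, Manila, Vilnius]
Visit Doha; enqueue Rabat, Dakar → queue [Riga, Tunis, Lagos, Kyoto, Seoul, Perth, Oslo, Manila, Vilnius, Rabat, Dakar]
Visit Riga; enqueue Lima → queue [Tunis, Lagos, Kyoto, Seoul, Perth, Oslo, Manila, Vilnius, Rabat, Dakar, Lima]
Visit Tunis → queue [Lagos, Kyoto, Seoul, Perth, Oslo, Manila, Vilnius, Rabat, Dakar, Lima]
Visit Lagos → queue [Kyoto, Seoul, Perth, Oslo, Manila, Vilnius, Rabat, Dakar, Lima]
Visit Kyoto → queue [Seoul, Perth, Oslo, Manila, Vilnius, Rabat, Dakar, Lima]
Visit Seoul → queue [Perth, Oslo, Manila, Vilnius, Rabat, Dakar, Lima]
Visit Perth → queue [Oslo, Manila, Vilnius, Rabat, Dakar, Lima]
Visit Oslo → queue [Manila, Vilnius, Rabat, Dakar, Lima]
Visit Manila → queue [Vilnius, Rabat, Dakar, Lima]
Visit Vilnius; enqueue Milan → queue [Rabat, Dakar, Lima, Milan]
Visit Rabat → queue [Dakar, Lima, Milan]
Visit Dakar → queue [Lima, Milan]
Visit Lima → queue [Milan]
Visit Milan → queue []

Quito Kigali Sofia Tokyo Doha Riga Tunis Lagos Kyoto Seoul Perth Oslo Manila Vilnius Rabat Dakar Lima Milan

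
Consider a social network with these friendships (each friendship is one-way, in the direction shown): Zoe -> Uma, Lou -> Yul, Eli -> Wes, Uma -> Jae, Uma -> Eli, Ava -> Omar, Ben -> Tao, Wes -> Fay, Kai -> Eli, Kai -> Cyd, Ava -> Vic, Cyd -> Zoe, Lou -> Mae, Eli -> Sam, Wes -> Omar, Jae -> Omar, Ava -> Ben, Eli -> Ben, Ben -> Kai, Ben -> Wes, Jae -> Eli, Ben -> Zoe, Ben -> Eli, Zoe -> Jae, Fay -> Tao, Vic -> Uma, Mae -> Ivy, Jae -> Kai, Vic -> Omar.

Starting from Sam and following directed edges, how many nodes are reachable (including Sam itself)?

BFS from Sam visits: Sam
Reachable nodes: 1 of 18 total.

1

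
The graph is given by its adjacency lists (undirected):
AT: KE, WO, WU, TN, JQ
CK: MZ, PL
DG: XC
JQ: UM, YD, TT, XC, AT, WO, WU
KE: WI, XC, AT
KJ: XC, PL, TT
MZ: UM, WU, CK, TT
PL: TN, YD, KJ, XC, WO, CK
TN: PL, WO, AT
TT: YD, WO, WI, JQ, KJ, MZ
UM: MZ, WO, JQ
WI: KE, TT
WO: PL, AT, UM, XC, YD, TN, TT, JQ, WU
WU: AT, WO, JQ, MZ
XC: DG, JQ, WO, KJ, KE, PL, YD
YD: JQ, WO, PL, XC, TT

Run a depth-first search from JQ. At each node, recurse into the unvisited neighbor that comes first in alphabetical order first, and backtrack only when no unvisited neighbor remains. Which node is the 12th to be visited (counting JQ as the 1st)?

TN

Visit JQ
JQ → AT
AT → KE
KE → WI
WI → TT
TT → KJ
KJ → PL
PL → CK
CK → MZ
MZ → UM
UM → WO
WO → TN
WO → WU
WO → XC
XC → DG
XC → YD

Visit order: JQ, AT, KE, WI, TT, KJ, PL, CK, MZ, UM, WO, TN, WU, XC, DG, YD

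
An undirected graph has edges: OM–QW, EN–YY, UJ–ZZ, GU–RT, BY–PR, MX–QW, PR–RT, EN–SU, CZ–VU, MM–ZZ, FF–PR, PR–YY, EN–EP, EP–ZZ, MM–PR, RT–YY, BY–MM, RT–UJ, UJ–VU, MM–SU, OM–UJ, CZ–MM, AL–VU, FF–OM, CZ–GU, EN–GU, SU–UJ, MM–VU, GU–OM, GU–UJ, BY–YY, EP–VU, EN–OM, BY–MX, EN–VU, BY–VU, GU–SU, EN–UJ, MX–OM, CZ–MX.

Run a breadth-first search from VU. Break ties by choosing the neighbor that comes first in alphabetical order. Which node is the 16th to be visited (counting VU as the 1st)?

RT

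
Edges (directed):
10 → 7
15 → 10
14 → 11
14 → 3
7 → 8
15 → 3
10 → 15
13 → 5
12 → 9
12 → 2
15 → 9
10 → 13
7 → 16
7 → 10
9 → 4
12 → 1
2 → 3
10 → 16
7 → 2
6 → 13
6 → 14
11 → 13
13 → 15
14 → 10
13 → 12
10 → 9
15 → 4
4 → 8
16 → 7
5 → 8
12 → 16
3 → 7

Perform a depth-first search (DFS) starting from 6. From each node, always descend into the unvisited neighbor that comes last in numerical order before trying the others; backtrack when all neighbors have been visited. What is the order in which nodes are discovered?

Visit 6
6 → 14
14 → 11
11 → 13
13 → 15
15 → 10
10 → 16
16 → 7
7 → 8
7 → 2
2 → 3
10 → 9
9 → 4
13 → 12
12 → 1
13 → 5

6 → 14 → 11 → 13 → 15 → 10 → 16 → 7 → 8 → 2 → 3 → 9 → 4 → 12 → 1 → 5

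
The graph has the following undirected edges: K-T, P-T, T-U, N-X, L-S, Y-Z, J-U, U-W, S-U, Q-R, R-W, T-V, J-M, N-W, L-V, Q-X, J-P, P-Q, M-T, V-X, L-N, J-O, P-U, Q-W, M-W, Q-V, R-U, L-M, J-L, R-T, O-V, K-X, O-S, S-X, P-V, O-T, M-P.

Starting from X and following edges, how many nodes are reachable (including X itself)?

15

BFS from X visits: X, V, S, Q, N, K, T, P, O, L, U, W, R, M, J
Reachable nodes: 15 of 17 total.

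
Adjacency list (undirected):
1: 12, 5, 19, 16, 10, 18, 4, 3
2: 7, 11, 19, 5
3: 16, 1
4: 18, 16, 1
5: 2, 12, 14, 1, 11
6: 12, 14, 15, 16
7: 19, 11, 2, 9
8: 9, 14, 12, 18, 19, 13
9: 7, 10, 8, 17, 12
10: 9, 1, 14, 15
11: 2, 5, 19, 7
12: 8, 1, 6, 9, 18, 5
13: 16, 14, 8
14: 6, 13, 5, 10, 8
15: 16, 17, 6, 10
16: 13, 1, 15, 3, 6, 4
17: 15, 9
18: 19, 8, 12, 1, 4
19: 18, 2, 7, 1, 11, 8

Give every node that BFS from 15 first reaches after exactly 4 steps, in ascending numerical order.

Level 0: 15
Level 1: 6, 10, 16, 17
Level 2: 1, 3, 4, 9, 12, 13, 14
Level 3: 5, 7, 8, 18, 19
Level 4: 2, 11

2, 11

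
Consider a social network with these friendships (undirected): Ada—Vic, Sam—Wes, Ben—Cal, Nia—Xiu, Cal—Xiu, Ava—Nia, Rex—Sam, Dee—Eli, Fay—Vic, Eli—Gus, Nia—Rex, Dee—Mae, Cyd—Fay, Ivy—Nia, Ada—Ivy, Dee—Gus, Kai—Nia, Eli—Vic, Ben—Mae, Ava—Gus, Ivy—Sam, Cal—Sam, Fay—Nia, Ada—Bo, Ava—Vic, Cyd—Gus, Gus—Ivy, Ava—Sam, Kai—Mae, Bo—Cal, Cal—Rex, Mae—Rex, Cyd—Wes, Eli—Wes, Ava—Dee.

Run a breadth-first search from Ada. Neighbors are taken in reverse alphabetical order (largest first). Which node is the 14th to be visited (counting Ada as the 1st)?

Visit Ada; enqueue Vic, Ivy, Bo → queue [Vic, Ivy, Bo]
Visit Vic; enqueue Fay, Eli, Ava → queue [Ivy, Bo, Fay, Eli, Ava]
Visit Ivy; enqueue Sam, Nia, Gus → queue [Bo, Fay, Eli, Ava, Sam, Nia, Gus]
Visit Bo; enqueue Cal → queue [Fay, Eli, Ava, Sam, Nia, Gus, Cal]
Visit Fay; enqueue Cyd → queue [Eli, Ava, Sam, Nia, Gus, Cal, Cyd]
Visit Eli; enqueue Wes, Dee → queue [Ava, Sam, Nia, Gus, Cal, Cyd, Wes, Dee]
Visit Ava → queue [Sam, Nia, Gus, Cal, Cyd, Wes, Dee]
Visit Sam; enqueue Rex → queue [Nia, Gus, Cal, Cyd, Wes, Dee, Rex]
Visit Nia; enqueue Xiu, Kai → queue [Gus, Cal, Cyd, Wes, Dee, Rex, Xiu, Kai]
Visit Gus → queue [Cal, Cyd, Wes, Dee, Rex, Xiu, Kai]
Visit Cal; enqueue Ben → queue [Cyd, Wes, Dee, Rex, Xiu, Kai, Ben]
Visit Cyd → queue [Wes, Dee, Rex, Xiu, Kai, Ben]
Visit Wes → queue [Dee, Rex, Xiu, Kai, Ben]
Visit Dee; enqueue Mae → queue [Rex, Xiu, Kai, Ben, Mae]
Visit Rex → queue [Xiu, Kai, Ben, Mae]
Visit Xiu → queue [Kai, Ben, Mae]
Visit Kai → queue [Ben, Mae]
Visit Ben → queue [Mae]
Visit Mae → queue []

Visit order: Ada, Vic, Ivy, Bo, Fay, Eli, Ava, Sam, Nia, Gus, Cal, Cyd, Wes, Dee, Rex, Xiu, Kai, Ben, Mae

Dee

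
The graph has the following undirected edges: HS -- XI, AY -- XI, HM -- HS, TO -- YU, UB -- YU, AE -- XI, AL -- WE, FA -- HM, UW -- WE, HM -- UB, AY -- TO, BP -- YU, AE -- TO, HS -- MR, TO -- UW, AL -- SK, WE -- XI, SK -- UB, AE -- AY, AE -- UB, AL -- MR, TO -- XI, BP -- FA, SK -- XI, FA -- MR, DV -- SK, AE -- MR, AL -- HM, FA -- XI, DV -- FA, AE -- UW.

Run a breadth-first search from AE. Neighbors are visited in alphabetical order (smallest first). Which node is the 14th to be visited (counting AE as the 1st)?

WE

Visit AE; enqueue AY, MR, TO, UB, UW, XI → queue [AY, MR, TO, UB, UW, XI]
Visit AY → queue [MR, TO, UB, UW, XI]
Visit MR; enqueue AL, FA, HS → queue [TO, UB, UW, XI, AL, FA, HS]
Visit TO; enqueue YU → queue [UB, UW, XI, AL, FA, HS, YU]
Visit UB; enqueue HM, SK → queue [UW, XI, AL, FA, HS, YU, HM, SK]
Visit UW; enqueue WE → queue [XI, AL, FA, HS, YU, HM, SK, WE]
Visit XI → queue [AL, FA, HS, YU, HM, SK, WE]
Visit AL → queue [FA, HS, YU, HM, SK, WE]
Visit FA; enqueue BP, DV → queue [HS, YU, HM, SK, WE, BP, DV]
Visit HS → queue [YU, HM, SK, WE, BP, DV]
Visit YU → queue [HM, SK, WE, BP, DV]
Visit HM → queue [SK, WE, BP, DV]
Visit SK → queue [WE, BP, DV]
Visit WE → queue [BP, DV]
Visit BP → queue [DV]
Visit DV → queue []

Visit order: AE, AY, MR, TO, UB, UW, XI, AL, FA, HS, YU, HM, SK, WE, BP, DV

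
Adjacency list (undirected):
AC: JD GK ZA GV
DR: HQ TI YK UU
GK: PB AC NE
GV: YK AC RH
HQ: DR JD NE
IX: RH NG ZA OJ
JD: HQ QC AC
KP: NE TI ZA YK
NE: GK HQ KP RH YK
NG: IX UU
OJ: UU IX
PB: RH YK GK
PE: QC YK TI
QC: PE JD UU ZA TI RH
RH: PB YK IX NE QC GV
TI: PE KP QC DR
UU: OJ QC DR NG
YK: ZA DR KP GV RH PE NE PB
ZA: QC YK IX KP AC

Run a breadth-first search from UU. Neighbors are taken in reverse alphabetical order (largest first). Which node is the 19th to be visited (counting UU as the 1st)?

GK

Visit UU; enqueue QC, OJ, NG, DR → queue [QC, OJ, NG, DR]
Visit QC; enqueue ZA, TI, RH, PE, JD → queue [OJ, NG, DR, ZA, TI, RH, PE, JD]
Visit OJ; enqueue IX → queue [NG, DR, ZA, TI, RH, PE, JD, IX]
Visit NG → queue [DR, ZA, TI, RH, PE, JD, IX]
Visit DR; enqueue YK, HQ → queue [ZA, TI, RH, PE, JD, IX, YK, HQ]
Visit ZA; enqueue KP, AC → queue [TI, RH, PE, JD, IX, YK, HQ, KP, AC]
Visit TI → queue [RH, PE, JD, IX, YK, HQ, KP, AC]
Visit RH; enqueue PB, NE, GV → queue [PE, JD, IX, YK, HQ, KP, AC, PB, NE, GV]
Visit PE → queue [JD, IX, YK, HQ, KP, AC, PB, NE, GV]
Visit JD → queue [IX, YK, HQ, KP, AC, PB, NE, GV]
Visit IX → queue [YK, HQ, KP, AC, PB, NE, GV]
Visit YK → queue [HQ, KP, AC, PB, NE, GV]
Visit HQ → queue [KP, AC, PB, NE, GV]
Visit KP → queue [AC, PB, NE, GV]
Visit AC; enqueue GK → queue [PB, NE, GV, GK]
Visit PB → queue [NE, GV, GK]
Visit NE → queue [GV, GK]
Visit GV → queue [GK]
Visit GK → queue []

Visit order: UU, QC, OJ, NG, DR, ZA, TI, RH, PE, JD, IX, YK, HQ, KP, AC, PB, NE, GV, GK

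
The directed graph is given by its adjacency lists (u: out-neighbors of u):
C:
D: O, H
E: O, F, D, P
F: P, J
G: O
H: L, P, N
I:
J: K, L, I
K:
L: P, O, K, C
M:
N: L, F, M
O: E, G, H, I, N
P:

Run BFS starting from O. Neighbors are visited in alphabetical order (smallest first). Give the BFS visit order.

O E G H I N D F P L M J C K

Visit O; enqueue E, G, H, I, N → queue [E, G, H, I, N]
Visit E; enqueue D, F, P → queue [G, H, I, N, D, F, P]
Visit G → queue [H, I, N, D, F, P]
Visit H; enqueue L → queue [I, N, D, F, P, L]
Visit I → queue [N, D, F, P, L]
Visit N; enqueue M → queue [D, F, P, L, M]
Visit D → queue [F, P, L, M]
Visit F; enqueue J → queue [P, L, M, J]
Visit P → queue [L, M, J]
Visit L; enqueue C, K → queue [M, J, C, K]
Visit M → queue [J, C, K]
Visit J → queue [C, K]
Visit C → queue [K]
Visit K → queue []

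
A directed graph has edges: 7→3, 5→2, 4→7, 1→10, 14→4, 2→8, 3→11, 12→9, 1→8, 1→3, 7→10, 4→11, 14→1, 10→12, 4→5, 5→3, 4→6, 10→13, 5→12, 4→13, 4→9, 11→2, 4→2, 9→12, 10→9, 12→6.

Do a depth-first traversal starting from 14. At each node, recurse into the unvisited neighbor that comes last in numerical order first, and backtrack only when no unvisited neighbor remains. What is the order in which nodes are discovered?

14 4 13 11 2 8 9 12 6 7 10 3 5 1

Visit 14
14 → 4
4 → 13
4 → 11
11 → 2
2 → 8
4 → 9
9 → 12
12 → 6
4 → 7
7 → 10
7 → 3
4 → 5
14 → 1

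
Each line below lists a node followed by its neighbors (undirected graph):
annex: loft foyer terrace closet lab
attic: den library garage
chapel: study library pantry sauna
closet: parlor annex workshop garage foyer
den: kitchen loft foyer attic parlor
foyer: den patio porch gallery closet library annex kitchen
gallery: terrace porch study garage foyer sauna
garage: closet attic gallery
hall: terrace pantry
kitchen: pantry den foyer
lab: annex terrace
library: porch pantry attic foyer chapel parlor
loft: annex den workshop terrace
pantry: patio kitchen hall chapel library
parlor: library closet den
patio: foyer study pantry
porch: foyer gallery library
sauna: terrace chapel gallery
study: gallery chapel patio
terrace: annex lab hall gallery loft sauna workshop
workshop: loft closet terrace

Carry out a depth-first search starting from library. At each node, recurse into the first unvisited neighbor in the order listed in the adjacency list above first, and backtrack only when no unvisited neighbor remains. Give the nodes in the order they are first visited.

library, porch, foyer, den, kitchen, pantry, patio, study, gallery, terrace, annex, loft, workshop, closet, parlor, garage, attic, lab, hall, sauna, chapel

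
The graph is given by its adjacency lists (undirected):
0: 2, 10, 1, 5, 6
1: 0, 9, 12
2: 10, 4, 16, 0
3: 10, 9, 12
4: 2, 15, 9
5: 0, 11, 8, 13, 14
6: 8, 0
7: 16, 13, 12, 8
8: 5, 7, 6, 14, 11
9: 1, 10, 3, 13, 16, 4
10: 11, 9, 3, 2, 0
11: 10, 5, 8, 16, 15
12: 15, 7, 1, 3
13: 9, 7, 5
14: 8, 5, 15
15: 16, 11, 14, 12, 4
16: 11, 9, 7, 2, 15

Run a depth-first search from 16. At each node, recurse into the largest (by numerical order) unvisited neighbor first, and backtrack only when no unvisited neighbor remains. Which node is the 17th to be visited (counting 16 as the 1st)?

4

Visit 16
16 → 15
15 → 14
14 → 8
8 → 11
11 → 10
10 → 9
9 → 13
13 → 7
7 → 12
12 → 3
12 → 1
1 → 0
0 → 6
0 → 5
0 → 2
2 → 4

Visit order: 16, 15, 14, 8, 11, 10, 9, 13, 7, 12, 3, 1, 0, 6, 5, 2, 4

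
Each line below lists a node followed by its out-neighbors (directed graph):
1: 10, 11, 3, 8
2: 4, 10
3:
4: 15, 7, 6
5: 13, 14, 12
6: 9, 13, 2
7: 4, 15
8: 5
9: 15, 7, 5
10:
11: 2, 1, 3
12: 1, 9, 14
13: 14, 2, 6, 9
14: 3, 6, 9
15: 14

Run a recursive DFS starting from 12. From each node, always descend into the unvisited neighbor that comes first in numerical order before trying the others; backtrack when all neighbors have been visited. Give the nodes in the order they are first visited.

12, 1, 3, 8, 5, 13, 2, 4, 6, 9, 7, 15, 14, 10, 11

Visit 12
12 → 1
1 → 3
1 → 8
8 → 5
5 → 13
13 → 2
2 → 4
4 → 6
6 → 9
9 → 7
7 → 15
15 → 14
2 → 10
1 → 11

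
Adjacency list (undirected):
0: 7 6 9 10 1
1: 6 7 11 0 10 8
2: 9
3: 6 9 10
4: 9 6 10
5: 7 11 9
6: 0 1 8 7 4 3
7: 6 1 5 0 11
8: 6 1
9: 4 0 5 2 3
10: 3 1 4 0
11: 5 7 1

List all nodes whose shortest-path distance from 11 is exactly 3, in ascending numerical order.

Level 0: 11
Level 1: 1, 5, 7
Level 2: 0, 6, 8, 9, 10
Level 3: 2, 3, 4

2, 3, 4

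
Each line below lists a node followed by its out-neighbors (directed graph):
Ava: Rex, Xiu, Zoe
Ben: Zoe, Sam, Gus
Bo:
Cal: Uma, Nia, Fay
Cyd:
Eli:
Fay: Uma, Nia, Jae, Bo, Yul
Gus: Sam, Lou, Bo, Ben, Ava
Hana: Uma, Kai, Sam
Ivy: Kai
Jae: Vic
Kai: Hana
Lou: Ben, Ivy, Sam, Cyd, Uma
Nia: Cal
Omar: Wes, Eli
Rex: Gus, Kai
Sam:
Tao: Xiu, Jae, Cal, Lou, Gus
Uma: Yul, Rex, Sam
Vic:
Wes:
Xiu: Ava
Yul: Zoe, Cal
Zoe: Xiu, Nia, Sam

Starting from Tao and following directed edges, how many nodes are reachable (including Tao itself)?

21

BFS from Tao visits: Tao, Xiu, Jae, Cal, Lou, Gus, Ava, Vic, Uma, Nia, Fay, Ben, Ivy, Sam, Cyd, Bo, Rex, Zoe, Yul, Kai, Hana
Reachable nodes: 21 of 24 total.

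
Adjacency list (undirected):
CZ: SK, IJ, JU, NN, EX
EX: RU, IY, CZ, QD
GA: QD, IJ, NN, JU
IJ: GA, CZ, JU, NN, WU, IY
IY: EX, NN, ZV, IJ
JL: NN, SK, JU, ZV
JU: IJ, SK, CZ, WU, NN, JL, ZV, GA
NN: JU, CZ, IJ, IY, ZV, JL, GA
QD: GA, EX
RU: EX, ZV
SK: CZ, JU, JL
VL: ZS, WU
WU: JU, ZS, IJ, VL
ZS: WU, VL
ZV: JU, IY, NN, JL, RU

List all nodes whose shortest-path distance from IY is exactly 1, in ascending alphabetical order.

EX, IJ, NN, ZV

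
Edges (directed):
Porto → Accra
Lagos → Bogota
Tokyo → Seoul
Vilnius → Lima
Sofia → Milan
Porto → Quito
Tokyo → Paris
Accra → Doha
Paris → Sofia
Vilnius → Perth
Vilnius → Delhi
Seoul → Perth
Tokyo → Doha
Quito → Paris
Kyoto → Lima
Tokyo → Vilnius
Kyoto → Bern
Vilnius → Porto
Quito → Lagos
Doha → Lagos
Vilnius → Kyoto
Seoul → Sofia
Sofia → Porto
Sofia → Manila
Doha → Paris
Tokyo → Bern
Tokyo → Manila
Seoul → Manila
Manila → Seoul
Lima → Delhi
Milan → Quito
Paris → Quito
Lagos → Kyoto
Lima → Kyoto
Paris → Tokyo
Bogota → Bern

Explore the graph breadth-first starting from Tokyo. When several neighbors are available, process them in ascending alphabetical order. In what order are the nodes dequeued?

Tokyo → Bern → Doha → Manila → Paris → Seoul → Vilnius → Lagos → Quito → Sofia → Perth → Delhi → Kyoto → Lima → Porto → Bogota → Milan → Accra

Visit Tokyo; enqueue Bern, Doha, Manila, Paris, Seoul, Vilnius → queue [Bern, Doha, Manila, Paris, Seoul, Vilnius]
Visit Bern → queue [Doha, Manila, Paris, Seoul, Vilnius]
Visit Doha; enqueue Lagos → queue [Manila, Paris, Seoul, Vilnius, Lagos]
Visit Manila → queue [Paris, Seoul, Vilnius, Lagos]
Visit Paris; enqueue Quito, Sofia → queue [Seoul, Vilnius, Lagos, Quito, Sofia]
Visit Seoul; enqueue Perth → queue [Vilnius, Lagos, Quito, Sofia, Perth]
Visit Vilnius; enqueue Delhi, Kyoto, Lima, Porto → queue [Lagos, Quito, Sofia, Perth, Delhi, Kyoto, Lima, Porto]
Visit Lagos; enqueue Bogota → queue [Quito, Sofia, Perth, Delhi, Kyoto, Lima, Porto, Bogota]
Visit Quito → queue [Sofia, Perth, Delhi, Kyoto, Lima, Porto, Bogota]
Visit Sofia; enqueue Milan → queue [Perth, Delhi, Kyoto, Lima, Porto, Bogota, Milan]
Visit Perth → queue [Delhi, Kyoto, Lima, Porto, Bogota, Milan]
Visit Delhi → queue [Kyoto, Lima, Porto, Bogota, Milan]
Visit Kyoto → queue [Lima, Porto, Bogota, Milan]
Visit Lima → queue [Porto, Bogota, Milan]
Visit Porto; enqueue Accra → queue [Bogota, Milan, Accra]
Visit Bogota → queue [Milan, Accra]
Visit Milan → queue [Accra]
Visit Accra → queue []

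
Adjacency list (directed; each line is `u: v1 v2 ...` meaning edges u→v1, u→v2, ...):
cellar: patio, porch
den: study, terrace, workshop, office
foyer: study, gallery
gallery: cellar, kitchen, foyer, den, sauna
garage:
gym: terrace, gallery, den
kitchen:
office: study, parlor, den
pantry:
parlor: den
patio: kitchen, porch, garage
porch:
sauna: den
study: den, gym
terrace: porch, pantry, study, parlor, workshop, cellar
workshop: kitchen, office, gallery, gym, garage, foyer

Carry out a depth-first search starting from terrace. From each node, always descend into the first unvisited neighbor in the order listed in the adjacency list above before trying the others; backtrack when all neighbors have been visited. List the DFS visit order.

terrace -> porch -> pantry -> study -> den -> workshop -> kitchen -> office -> parlor -> gallery -> cellar -> patio -> garage -> foyer -> sauna -> gym

Visit terrace
terrace → porch
terrace → pantry
terrace → study
study → den
den → workshop
workshop → kitchen
workshop → office
office → parlor
workshop → gallery
gallery → cellar
cellar → patio
patio → garage
gallery → foyer
gallery → sauna
workshop → gym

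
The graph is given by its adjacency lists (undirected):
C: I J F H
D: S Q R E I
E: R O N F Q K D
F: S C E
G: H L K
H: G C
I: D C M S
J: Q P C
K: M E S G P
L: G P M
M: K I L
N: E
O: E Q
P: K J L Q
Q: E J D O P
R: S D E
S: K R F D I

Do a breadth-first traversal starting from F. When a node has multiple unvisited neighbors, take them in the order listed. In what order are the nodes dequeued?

Visit F; enqueue S, C, E → queue [S, C, E]
Visit S; enqueue K, R, D, I → queue [C, E, K, R, D, I]
Visit C; enqueue J, H → queue [E, K, R, D, I, J, H]
Visit E; enqueue O, N, Q → queue [K, R, D, I, J, H, O, N, Q]
Visit K; enqueue M, G, P → queue [R, D, I, J, H, O, N, Q, M, G, P]
Visit R → queue [D, I, J, H, O, N, Q, M, G, P]
Visit D → queue [I, J, H, O, N, Q, M, G, P]
Visit I → queue [J, H, O, N, Q, M, G, P]
Visit J → queue [H, O, N, Q, M, G, P]
Visit H → queue [O, N, Q, M, G, P]
Visit O → queue [N, Q, M, G, P]
Visit N → queue [Q, M, G, P]
Visit Q → queue [M, G, P]
Visit M; enqueue L → queue [G, P, L]
Visit G → queue [P, L]
Visit P → queue [L]
Visit L → queue []

F, S, C, E, K, R, D, I, J, H, O, N, Q, M, G, P, L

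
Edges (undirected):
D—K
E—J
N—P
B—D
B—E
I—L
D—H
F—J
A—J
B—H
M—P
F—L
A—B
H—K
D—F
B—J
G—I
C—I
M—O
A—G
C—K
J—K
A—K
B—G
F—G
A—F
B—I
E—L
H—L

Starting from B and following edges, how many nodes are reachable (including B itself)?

BFS from B visits: B, A, D, E, G, H, I, J, F, K, L, C
Reachable nodes: 12 of 16 total.

12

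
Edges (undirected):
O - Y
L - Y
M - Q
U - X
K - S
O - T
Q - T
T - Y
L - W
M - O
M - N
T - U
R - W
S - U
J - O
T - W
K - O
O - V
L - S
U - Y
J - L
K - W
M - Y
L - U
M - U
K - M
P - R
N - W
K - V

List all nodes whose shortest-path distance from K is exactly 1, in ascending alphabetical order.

M, O, S, V, W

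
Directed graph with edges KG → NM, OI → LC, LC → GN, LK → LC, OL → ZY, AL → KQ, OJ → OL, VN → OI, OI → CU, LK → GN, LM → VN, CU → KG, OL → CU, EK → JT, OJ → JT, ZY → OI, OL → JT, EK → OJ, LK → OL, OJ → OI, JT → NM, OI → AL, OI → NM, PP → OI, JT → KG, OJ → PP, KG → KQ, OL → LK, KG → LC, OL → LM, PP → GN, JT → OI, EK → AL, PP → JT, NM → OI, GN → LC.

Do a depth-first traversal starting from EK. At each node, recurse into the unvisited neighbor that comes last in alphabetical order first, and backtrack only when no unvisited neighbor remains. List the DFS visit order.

Visit EK
EK → OJ
OJ → PP
PP → OI
OI → NM
OI → LC
LC → GN
OI → CU
CU → KG
KG → KQ
OI → AL
PP → JT
OJ → OL
OL → ZY
OL → LM
LM → VN
OL → LK

EK, OJ, PP, OI, NM, LC, GN, CU, KG, KQ, AL, JT, OL, ZY, LM, VN, LK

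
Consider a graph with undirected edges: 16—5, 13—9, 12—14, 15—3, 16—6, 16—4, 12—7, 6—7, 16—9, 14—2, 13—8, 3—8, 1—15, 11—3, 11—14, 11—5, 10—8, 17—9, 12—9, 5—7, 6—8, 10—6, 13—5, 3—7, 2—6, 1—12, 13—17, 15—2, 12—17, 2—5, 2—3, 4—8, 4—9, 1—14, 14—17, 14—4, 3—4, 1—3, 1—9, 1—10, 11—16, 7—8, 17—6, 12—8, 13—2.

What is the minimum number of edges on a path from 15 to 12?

2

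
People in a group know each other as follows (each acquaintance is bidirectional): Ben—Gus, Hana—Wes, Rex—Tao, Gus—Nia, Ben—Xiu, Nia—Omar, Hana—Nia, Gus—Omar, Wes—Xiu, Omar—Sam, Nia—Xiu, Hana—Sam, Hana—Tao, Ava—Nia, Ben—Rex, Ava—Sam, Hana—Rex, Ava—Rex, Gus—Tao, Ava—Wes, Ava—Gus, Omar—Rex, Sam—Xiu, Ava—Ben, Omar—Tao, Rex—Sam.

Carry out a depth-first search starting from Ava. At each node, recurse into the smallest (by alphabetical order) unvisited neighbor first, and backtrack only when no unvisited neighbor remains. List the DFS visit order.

Visit Ava
Ava → Ben
Ben → Gus
Gus → Nia
Nia → Hana
Hana → Rex
Rex → Omar
Omar → Sam
Sam → Xiu
Xiu → Wes
Omar → Tao

Ava → Ben → Gus → Nia → Hana → Rex → Omar → Sam → Xiu → Wes → Tao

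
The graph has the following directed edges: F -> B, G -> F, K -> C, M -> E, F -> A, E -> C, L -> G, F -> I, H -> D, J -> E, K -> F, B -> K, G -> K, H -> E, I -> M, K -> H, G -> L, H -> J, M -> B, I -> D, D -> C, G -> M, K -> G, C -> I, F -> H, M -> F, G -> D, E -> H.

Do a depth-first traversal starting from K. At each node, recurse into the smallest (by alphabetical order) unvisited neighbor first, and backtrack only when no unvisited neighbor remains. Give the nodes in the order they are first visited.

K → C → I → D → M → B → E → H → J → F → A → G → L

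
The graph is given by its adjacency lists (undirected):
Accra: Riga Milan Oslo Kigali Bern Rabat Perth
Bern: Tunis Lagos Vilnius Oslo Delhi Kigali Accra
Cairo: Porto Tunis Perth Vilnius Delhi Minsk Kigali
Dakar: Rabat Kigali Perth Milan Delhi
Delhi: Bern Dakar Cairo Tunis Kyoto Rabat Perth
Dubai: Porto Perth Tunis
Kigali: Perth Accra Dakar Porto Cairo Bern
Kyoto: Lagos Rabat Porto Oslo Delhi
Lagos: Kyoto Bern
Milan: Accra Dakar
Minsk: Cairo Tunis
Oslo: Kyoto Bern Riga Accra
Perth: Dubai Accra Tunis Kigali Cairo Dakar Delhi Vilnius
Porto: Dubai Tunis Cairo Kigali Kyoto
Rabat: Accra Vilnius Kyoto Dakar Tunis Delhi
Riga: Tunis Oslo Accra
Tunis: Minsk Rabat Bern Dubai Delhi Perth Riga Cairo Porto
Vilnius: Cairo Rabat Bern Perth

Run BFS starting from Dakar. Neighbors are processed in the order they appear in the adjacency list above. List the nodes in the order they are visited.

Visit Dakar; enqueue Rabat, Kigali, Perth, Milan, Delhi → queue [Rabat, Kigali, Perth, Milan, Delhi]
Visit Rabat; enqueue Accra, Vilnius, Kyoto, Tunis → queue [Kigali, Perth, Milan, Delhi, Accra, Vilnius, Kyoto, Tunis]
Visit Kigali; enqueue Porto, Cairo, Bern → queue [Perth, Milan, Delhi, Accra, Vilnius, Kyoto, Tunis, Porto, Cairo, Bern]
Visit Perth; enqueue Dubai → queue [Milan, Delhi, Accra, Vilnius, Kyoto, Tunis, Porto, Cairo, Bern, Dubai]
Visit Milan → queue [Delhi, Accra, Vilnius, Kyoto, Tunis, Porto, Cairo, Bern, Dubai]
Visit Delhi → queue [Accra, Vilnius, Kyoto, Tunis, Porto, Cairo, Bern, Dubai]
Visit Accra; enqueue Riga, Oslo → queue [Vilnius, Kyoto, Tunis, Porto, Cairo, Bern, Dubai, Riga, Oslo]
Visit Vilnius → queue [Kyoto, Tunis, Porto, Cairo, Bern, Dubai, Riga, Oslo]
Visit Kyoto; enqueue Lagos → queue [Tunis, Porto, Cairo, Bern, Dubai, Riga, Oslo, Lagos]
Visit Tunis; enqueue Minsk → queue [Porto, Cairo, Bern, Dubai, Riga, Oslo, Lagos, Minsk]
Visit Porto → queue [Cairo, Bern, Dubai, Riga, Oslo, Lagos, Minsk]
Visit Cairo → queue [Bern, Dubai, Riga, Oslo, Lagos, Minsk]
Visit Bern → queue [Dubai, Riga, Oslo, Lagos, Minsk]
Visit Dubai → queue [Riga, Oslo, Lagos, Minsk]
Visit Riga → queue [Oslo, Lagos, Minsk]
Visit Oslo → queue [Lagos, Minsk]
Visit Lagos → queue [Minsk]
Visit Minsk → queue []

Dakar Rabat Kigali Perth Milan Delhi Accra Vilnius Kyoto Tunis Porto Cairo Bern Dubai Riga Oslo Lagos Minsk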